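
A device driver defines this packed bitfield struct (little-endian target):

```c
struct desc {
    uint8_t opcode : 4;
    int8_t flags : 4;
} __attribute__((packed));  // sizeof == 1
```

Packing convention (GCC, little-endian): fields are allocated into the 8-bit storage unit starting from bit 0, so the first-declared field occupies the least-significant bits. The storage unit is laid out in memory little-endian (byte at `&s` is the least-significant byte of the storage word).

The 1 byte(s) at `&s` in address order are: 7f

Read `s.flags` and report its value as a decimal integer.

[0]=0x7f (little-endian) → word 0x7f
opcode [0+:4] = (word>>0) & 0xf = 15
flags [4+:4] = (word>>4) & 0xf = 7  ←
flags signed 4b, MSB=0: value = 7

7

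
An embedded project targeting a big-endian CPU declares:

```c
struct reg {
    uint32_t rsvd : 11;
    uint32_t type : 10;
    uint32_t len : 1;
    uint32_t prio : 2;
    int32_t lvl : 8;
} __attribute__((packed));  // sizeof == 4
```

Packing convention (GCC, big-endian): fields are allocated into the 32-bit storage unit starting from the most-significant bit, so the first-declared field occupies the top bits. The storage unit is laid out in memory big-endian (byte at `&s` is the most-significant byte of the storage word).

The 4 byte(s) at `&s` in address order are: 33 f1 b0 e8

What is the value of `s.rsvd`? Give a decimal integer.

415

[0]=0x33 [1]=0xf1 [2]=0xb0 [3]=0xe8 (big-endian) → word 0x33f1b0e8
rsvd:11 @ bit 21 → (0x33f1b0e8>>21)&0x7ff = 0x19f  ←
type:10 @ bit 11 → (0x33f1b0e8>>11)&0x3ff = 0x236
len:1 @ bit 10 → (0x33f1b0e8>>10)&0x1 = 0x0
prio:2 @ bit 8 → (0x33f1b0e8>>8)&0x3 = 0x0
lvl:8 @ bit 0 → (0x33f1b0e8>>0)&0xff = 0xe8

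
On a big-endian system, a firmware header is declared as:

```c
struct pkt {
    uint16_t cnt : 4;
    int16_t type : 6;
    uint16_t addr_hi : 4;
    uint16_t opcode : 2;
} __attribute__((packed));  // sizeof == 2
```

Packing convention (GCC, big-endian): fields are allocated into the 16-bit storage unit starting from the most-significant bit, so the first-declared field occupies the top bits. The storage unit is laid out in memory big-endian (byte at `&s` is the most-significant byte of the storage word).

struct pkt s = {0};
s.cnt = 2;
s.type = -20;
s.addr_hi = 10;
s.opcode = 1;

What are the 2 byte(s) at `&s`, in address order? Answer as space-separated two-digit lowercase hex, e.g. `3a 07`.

2b 29

cnt:4 = 2 → 0x2 << 12 → word 0x2000
type:6 = -20 → 0x2c << 6 → word 0x2b00
addr_hi:4 = 10 → 0xa << 2 → word 0x2b28
opcode:2 = 1 → 0x1 << 0 → word 0x2b29
word = 0x2b29 → big-endian bytes:
  [0]=0x2b  [1]=0x29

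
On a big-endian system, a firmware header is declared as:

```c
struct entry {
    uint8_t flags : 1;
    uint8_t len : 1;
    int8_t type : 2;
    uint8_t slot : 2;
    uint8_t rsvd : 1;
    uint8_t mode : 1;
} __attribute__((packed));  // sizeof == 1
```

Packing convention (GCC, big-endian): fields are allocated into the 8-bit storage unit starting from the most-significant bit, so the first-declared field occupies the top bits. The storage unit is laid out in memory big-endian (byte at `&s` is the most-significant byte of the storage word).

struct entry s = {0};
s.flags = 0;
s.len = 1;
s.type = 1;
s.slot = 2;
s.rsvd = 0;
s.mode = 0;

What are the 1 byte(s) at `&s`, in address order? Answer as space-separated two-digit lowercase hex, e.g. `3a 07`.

flags:1 = 0 → 0x0 << 7 → word 0x00
len:1 = 1 → 0x1 << 6 → word 0x40
type:2 = 1 → 0x1 << 4 → word 0x50
slot:2 = 2 → 0x2 << 2 → word 0x58
rsvd:1 = 0 → 0x0 << 1 → word 0x58
mode:1 = 0 → 0x0 << 0 → word 0x58
word = 0x58 → big-endian bytes:
  [0]=0x58

58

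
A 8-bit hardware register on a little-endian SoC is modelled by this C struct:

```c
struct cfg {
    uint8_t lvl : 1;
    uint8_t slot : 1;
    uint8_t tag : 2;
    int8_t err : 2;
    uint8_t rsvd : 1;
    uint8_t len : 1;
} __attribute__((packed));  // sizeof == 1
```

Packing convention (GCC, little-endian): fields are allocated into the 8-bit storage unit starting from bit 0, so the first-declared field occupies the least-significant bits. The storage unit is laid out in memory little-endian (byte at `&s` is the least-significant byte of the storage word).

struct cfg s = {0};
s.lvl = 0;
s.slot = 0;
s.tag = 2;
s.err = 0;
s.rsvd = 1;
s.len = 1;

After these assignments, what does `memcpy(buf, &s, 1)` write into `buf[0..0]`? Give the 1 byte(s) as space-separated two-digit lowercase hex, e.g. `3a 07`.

c8

[0+:1] lvl=0 & 0x1 = 0x0; word=0x00
[1+:1] slot=0 & 0x1 = 0x0; word=0x00
[2+:2] tag=2 & 0x3 = 0x2; word=0x08
[4+:2] err=0 & 0x3 = 0x0; word=0x08
[6+:1] rsvd=1 & 0x1 = 0x1; word=0x48
[7+:1] len=1 & 0x1 = 0x1; word=0xc8
word = 0xc8 → little-endian bytes:
  [0]=0xc8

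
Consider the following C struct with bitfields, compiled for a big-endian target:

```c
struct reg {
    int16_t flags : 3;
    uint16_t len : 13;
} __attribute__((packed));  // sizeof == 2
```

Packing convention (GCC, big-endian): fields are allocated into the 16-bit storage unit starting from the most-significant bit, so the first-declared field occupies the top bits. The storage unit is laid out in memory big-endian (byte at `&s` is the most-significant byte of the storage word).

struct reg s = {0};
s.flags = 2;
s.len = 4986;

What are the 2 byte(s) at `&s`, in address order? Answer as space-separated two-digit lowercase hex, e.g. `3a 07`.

53 7a

flags (3b) val=2 bits=0x2 at bit 13: 0x4000
len (13b) val=4986 bits=0x137a at bit 0: 0x537a
word = 0x537a → big-endian bytes:
  [0]=0x53  [1]=0x7a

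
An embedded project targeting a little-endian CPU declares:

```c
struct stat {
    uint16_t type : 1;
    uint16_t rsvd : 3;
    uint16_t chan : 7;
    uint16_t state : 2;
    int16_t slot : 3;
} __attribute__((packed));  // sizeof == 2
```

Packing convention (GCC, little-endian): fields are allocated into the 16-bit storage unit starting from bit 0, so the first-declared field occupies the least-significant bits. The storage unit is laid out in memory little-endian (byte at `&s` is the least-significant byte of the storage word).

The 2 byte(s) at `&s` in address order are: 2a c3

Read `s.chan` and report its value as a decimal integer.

50

[0]=0x2a [1]=0xc3 (little-endian) → word 0xc32a
type [0+:1] = (word>>0) & 0x1 = 0
rsvd [1+:3] = (word>>1) & 0x7 = 5
chan [4+:7] = (word>>4) & 0x7f = 50  ←
state [11+:2] = (word>>11) & 0x3 = 0
slot [13+:3] = (word>>13) & 0x7 = 6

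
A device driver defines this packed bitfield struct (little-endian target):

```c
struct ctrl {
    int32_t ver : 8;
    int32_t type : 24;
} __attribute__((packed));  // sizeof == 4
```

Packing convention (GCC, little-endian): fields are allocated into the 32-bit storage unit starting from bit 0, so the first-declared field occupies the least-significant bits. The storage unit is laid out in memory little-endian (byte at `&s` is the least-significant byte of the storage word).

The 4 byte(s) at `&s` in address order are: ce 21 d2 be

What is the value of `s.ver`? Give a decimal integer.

-50

[0]=0xce [1]=0x21 [2]=0xd2 [3]=0xbe (little-endian) → word 0xbed221ce
ver:8 @ bit 0 → (0xbed221ce>>0)&0xff = 0xce  ←
type:24 @ bit 8 → (0xbed221ce>>8)&0xffffff = 0xbed221
ver signed 8b, MSB=1: 206 - 256 = -50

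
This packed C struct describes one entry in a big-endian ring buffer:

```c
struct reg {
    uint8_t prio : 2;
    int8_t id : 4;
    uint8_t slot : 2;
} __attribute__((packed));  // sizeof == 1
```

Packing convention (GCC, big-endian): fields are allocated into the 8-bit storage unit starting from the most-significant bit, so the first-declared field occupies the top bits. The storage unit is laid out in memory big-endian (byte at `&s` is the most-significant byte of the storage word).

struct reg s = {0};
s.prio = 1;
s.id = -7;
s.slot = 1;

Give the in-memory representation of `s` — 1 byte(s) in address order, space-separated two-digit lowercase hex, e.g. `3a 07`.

prio (2b) val=1 bits=0x1 at bit 6: 0x40
id (4b) val=-7 bits=0x9 at bit 2: 0x64
slot (2b) val=1 bits=0x1 at bit 0: 0x65
word = 0x65 → big-endian bytes:
  [0]=0x65

65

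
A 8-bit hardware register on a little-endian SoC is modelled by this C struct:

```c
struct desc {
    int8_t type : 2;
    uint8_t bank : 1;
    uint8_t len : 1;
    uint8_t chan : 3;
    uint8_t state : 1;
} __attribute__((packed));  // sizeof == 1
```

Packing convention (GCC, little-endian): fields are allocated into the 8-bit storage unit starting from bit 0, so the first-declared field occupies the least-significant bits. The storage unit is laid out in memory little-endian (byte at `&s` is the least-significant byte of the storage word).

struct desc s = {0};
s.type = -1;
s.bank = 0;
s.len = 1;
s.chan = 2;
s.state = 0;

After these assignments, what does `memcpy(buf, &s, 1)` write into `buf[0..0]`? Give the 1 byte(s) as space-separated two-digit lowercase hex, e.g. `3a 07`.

2b

type (2b) val=-1 bits=0x3 at bit 0: 0x03
bank (1b) val=0 bits=0x0 at bit 2: 0x03
len (1b) val=1 bits=0x1 at bit 3: 0x0b
chan (3b) val=2 bits=0x2 at bit 4: 0x2b
state (1b) val=0 bits=0x0 at bit 7: 0x2b
word = 0x2b → little-endian bytes:
  [0]=0x2b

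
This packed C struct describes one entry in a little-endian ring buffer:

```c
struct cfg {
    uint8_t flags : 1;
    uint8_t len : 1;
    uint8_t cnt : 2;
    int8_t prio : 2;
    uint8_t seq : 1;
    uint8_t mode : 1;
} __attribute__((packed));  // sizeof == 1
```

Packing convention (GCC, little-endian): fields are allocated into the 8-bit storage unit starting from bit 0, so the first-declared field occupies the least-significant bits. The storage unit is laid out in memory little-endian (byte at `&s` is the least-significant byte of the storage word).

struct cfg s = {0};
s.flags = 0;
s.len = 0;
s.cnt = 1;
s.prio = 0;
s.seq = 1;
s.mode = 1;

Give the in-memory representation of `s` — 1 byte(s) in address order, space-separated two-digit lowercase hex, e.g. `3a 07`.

c4

[0+:1] flags=0 & 0x1 = 0x0; word=0x00
[1+:1] len=0 & 0x1 = 0x0; word=0x00
[2+:2] cnt=1 & 0x3 = 0x1; word=0x04
[4+:2] prio=0 & 0x3 = 0x0; word=0x04
[6+:1] seq=1 & 0x1 = 0x1; word=0x44
[7+:1] mode=1 & 0x1 = 0x1; word=0xc4
word = 0xc4 → little-endian bytes:
  [0]=0xc4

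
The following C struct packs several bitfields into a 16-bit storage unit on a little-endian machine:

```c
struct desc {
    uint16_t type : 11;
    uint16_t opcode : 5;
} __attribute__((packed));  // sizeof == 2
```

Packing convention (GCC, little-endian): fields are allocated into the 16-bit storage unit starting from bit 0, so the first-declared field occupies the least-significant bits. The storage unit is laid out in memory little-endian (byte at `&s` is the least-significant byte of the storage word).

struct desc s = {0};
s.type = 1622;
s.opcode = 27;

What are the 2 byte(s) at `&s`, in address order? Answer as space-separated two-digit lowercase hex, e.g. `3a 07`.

56 de

type (11b) val=1622 bits=0x656 at bit 0: 0x0656
opcode (5b) val=27 bits=0x1b at bit 11: 0xde56
word = 0xde56 → little-endian bytes:
  [0]=0x56  [1]=0xde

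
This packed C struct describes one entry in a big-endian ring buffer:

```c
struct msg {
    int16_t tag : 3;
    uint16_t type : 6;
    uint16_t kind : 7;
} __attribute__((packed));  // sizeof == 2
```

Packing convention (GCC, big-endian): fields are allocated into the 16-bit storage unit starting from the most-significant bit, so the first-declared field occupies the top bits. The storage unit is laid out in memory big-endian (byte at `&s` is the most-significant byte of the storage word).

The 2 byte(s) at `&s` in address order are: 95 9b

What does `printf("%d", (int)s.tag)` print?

[0]=0x95 [1]=0x9b (big-endian) → word 0x959b
tag [13+:3] = (word>>13) & 0x7 = 4  ←
type [7+:6] = (word>>7) & 0x3f = 43
kind [0+:7] = (word>>0) & 0x7f = 27
tag signed 3b, MSB=1: 4 - 8 = -4

-4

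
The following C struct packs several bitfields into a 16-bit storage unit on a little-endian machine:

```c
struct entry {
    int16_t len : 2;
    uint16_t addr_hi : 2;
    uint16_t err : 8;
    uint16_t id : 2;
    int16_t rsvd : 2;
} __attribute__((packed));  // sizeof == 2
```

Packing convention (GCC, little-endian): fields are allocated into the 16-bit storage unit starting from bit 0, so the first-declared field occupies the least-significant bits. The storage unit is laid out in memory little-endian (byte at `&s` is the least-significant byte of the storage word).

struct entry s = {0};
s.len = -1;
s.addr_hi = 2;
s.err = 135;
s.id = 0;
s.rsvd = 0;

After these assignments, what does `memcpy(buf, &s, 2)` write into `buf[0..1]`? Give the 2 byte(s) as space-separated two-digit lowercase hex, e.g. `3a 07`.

7b 08

len (2b) val=-1 bits=0x3 at bit 0: 0x0003
addr_hi (2b) val=2 bits=0x2 at bit 2: 0x000b
err (8b) val=135 bits=0x87 at bit 4: 0x087b
id (2b) val=0 bits=0x0 at bit 12: 0x087b
rsvd (2b) val=0 bits=0x0 at bit 14: 0x087b
word = 0x087b → little-endian bytes:
  [0]=0x7b  [1]=0x08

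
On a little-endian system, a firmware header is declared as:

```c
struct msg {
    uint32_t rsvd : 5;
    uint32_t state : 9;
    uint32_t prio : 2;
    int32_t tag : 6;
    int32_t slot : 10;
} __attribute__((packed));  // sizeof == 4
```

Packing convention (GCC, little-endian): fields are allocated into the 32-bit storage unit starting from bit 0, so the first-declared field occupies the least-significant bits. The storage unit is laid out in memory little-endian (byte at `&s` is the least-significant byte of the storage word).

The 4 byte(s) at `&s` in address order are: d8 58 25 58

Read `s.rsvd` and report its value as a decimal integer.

24

[0]=0xd8 [1]=0x58 [2]=0x25 [3]=0x58 (little-endian) → word 0x582558d8
rsvd [0+:5] = (word>>0) & 0x1f = 24  ←
state [5+:9] = (word>>5) & 0x1ff = 198
prio [14+:2] = (word>>14) & 0x3 = 1
tag [16+:6] = (word>>16) & 0x3f = 37
slot [22+:10] = (word>>22) & 0x3ff = 352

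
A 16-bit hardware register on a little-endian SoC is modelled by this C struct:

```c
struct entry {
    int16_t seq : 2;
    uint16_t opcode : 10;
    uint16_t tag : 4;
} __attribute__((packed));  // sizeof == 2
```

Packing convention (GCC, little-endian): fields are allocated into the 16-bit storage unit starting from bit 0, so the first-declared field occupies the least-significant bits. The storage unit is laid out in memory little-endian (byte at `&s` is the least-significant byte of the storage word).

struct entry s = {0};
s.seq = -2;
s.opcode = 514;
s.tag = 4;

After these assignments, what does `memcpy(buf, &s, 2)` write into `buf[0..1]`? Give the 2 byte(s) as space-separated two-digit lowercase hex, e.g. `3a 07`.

0a 48

[0+:2] seq=-2 & 0x3 = 0x2; word=0x0002
[2+:10] opcode=514 & 0x3ff = 0x202; word=0x080a
[12+:4] tag=4 & 0xf = 0x4; word=0x480a
word = 0x480a → little-endian bytes:
  [0]=0x0a  [1]=0x48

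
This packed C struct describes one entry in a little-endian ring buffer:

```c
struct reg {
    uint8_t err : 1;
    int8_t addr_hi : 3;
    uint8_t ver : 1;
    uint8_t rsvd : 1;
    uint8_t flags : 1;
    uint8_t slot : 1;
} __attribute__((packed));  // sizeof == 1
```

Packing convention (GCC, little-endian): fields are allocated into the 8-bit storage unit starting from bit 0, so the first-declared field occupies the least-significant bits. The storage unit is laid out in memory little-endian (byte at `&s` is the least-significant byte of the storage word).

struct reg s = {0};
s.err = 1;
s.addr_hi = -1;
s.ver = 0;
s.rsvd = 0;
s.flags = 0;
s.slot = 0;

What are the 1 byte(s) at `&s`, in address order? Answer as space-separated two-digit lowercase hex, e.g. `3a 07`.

0f

[0+:1] err=1 & 0x1 = 0x1; word=0x01
[1+:3] addr_hi=-1 & 0x7 = 0x7; word=0x0f
[4+:1] ver=0 & 0x1 = 0x0; word=0x0f
[5+:1] rsvd=0 & 0x1 = 0x0; word=0x0f
[6+:1] flags=0 & 0x1 = 0x0; word=0x0f
[7+:1] slot=0 & 0x1 = 0x0; word=0x0f
word = 0x0f → little-endian bytes:
  [0]=0x0f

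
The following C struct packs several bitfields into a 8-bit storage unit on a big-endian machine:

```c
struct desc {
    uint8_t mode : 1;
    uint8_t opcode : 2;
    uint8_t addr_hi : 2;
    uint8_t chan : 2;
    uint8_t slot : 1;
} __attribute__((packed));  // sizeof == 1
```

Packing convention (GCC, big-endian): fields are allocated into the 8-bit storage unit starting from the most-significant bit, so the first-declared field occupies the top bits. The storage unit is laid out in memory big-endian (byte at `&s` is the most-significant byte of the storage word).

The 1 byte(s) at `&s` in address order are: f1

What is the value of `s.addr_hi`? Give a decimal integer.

[0]=0xf1 (big-endian) → word 0xf1
mode:1 @ bit 7 → (0xf1>>7)&0x1 = 0x1
opcode:2 @ bit 5 → (0xf1>>5)&0x3 = 0x3
addr_hi:2 @ bit 3 → (0xf1>>3)&0x3 = 0x2  ←
chan:2 @ bit 1 → (0xf1>>1)&0x3 = 0x0
slot:1 @ bit 0 → (0xf1>>0)&0x1 = 0x1

2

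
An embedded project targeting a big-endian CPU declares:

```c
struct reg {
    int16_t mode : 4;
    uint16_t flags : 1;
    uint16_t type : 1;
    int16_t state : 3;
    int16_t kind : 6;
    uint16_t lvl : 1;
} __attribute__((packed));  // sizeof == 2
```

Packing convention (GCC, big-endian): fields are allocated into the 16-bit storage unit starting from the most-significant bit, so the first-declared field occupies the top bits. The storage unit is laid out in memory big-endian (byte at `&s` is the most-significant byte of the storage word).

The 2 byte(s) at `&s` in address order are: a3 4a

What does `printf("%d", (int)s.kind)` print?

[0]=0xa3 [1]=0x4a (big-endian) → word 0xa34a
mode:4 @ bit 12 → (0xa34a>>12)&0xf = 0xa
flags:1 @ bit 11 → (0xa34a>>11)&0x1 = 0x0
type:1 @ bit 10 → (0xa34a>>10)&0x1 = 0x0
state:3 @ bit 7 → (0xa34a>>7)&0x7 = 0x6
kind:6 @ bit 1 → (0xa34a>>1)&0x3f = 0x25  ←
lvl:1 @ bit 0 → (0xa34a>>0)&0x1 = 0x0
kind signed 6b, MSB=1: 37 - 64 = -27

-27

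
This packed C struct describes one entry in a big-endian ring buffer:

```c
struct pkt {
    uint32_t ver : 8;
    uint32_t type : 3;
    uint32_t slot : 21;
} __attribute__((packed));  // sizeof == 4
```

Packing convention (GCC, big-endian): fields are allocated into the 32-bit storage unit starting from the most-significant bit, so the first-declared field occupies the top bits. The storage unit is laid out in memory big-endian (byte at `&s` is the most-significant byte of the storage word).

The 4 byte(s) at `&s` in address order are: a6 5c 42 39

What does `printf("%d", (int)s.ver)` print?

[0]=0xa6 [1]=0x5c [2]=0x42 [3]=0x39 (big-endian) → word 0xa65c4239
ver:8 @ bit 24 → (0xa65c4239>>24)&0xff = 0xa6  ←
type:3 @ bit 21 → (0xa65c4239>>21)&0x7 = 0x2
slot:21 @ bit 0 → (0xa65c4239>>0)&0x1fffff = 0x1c4239

166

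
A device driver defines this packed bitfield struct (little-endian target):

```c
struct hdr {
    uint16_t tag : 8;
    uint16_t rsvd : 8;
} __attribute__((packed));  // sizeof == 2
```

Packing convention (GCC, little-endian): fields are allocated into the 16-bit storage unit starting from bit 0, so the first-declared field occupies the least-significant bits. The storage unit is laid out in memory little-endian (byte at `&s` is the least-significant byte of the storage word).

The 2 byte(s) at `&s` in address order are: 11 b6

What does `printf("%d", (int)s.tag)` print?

17

[0]=0x11 [1]=0xb6 (little-endian) → word 0xb611
tag:8 @ bit 0 → (0xb611>>0)&0xff = 0x11  ←
rsvd:8 @ bit 8 → (0xb611>>8)&0xff = 0xb6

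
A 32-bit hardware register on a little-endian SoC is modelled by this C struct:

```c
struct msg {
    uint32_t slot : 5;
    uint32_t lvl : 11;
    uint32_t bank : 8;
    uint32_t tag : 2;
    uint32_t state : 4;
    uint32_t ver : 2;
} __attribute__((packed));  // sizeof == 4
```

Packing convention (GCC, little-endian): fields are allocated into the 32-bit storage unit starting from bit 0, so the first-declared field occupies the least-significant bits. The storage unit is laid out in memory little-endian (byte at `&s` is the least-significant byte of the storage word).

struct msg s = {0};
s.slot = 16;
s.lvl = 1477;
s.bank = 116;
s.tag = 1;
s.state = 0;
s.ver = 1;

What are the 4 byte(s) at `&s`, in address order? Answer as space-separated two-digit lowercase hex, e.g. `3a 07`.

[0+:5] slot=16 & 0x1f = 0x10; word=0x00000010
[5+:11] lvl=1477 & 0x7ff = 0x5c5; word=0x0000b8b0
[16+:8] bank=116 & 0xff = 0x74; word=0x0074b8b0
[24+:2] tag=1 & 0x3 = 0x1; word=0x0174b8b0
[26+:4] state=0 & 0xf = 0x0; word=0x0174b8b0
[30+:2] ver=1 & 0x3 = 0x1; word=0x4174b8b0
word = 0x4174b8b0 → little-endian bytes:
  [0]=0xb0  [1]=0xb8  [2]=0x74  [3]=0x41

b0 b8 74 41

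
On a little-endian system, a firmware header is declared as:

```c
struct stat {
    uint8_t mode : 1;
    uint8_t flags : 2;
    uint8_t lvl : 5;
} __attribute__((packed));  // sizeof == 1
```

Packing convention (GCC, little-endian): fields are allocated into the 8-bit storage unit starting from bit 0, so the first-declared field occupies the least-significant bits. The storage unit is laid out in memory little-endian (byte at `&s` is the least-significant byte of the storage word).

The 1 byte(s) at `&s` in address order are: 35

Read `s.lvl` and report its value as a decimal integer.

6

[0]=0x35 (little-endian) → word 0x35
mode [0+:1] = (word>>0) & 0x1 = 1
flags [1+:2] = (word>>1) & 0x3 = 2
lvl [3+:5] = (word>>3) & 0x1f = 6  ←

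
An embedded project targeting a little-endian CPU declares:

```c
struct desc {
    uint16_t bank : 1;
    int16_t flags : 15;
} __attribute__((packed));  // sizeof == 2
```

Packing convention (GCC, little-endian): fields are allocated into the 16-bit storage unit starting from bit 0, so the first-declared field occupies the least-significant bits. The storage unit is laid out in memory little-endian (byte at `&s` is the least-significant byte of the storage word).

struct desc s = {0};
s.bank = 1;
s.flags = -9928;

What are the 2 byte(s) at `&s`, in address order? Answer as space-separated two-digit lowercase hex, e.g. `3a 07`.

71 b2

bank:1 = 1 → 0x1 << 0 → word 0x0001
flags:15 = -9928 → 0x5938 << 1 → word 0xb271
word = 0xb271 → little-endian bytes:
  [0]=0x71  [1]=0xb2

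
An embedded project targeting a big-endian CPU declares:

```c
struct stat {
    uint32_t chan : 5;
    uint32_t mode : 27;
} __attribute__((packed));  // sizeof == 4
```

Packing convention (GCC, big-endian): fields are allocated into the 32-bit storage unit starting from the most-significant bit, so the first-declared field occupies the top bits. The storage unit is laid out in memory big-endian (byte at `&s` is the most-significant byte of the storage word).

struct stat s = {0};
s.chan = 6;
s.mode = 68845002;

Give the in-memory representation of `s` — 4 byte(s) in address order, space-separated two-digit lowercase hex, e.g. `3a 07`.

chan:5 = 6 → 0x6 << 27 → word 0x30000000
mode:27 = 68845002 → 0x41a7dca << 0 → word 0x341a7dca
word = 0x341a7dca → big-endian bytes:
  [0]=0x34  [1]=0x1a  [2]=0x7d  [3]=0xca

34 1a 7d ca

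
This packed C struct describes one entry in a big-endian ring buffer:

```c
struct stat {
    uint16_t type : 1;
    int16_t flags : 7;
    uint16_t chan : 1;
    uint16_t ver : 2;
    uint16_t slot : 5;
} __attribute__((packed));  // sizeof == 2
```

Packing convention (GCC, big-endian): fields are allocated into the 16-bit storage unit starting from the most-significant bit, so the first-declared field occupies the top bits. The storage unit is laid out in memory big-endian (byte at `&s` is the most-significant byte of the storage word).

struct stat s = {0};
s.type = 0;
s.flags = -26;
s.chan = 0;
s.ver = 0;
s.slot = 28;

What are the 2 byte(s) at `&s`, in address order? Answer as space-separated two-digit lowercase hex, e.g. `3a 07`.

[15+:1] type=0 & 0x1 = 0x0; word=0x0000
[8+:7] flags=-26 & 0x7f = 0x66; word=0x6600
[7+:1] chan=0 & 0x1 = 0x0; word=0x6600
[5+:2] ver=0 & 0x3 = 0x0; word=0x6600
[0+:5] slot=28 & 0x1f = 0x1c; word=0x661c
word = 0x661c → big-endian bytes:
  [0]=0x66  [1]=0x1c

66 1c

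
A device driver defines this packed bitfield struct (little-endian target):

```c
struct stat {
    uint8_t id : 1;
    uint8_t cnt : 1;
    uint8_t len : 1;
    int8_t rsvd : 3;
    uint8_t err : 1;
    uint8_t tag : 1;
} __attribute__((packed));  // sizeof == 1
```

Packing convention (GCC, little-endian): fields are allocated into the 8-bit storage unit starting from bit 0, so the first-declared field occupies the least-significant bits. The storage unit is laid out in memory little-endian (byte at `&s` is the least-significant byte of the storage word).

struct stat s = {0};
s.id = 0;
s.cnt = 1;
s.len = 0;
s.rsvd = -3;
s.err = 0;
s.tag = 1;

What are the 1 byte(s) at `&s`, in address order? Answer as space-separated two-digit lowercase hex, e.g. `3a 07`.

aa

id:1 = 0 → 0x0 << 0 → word 0x00
cnt:1 = 1 → 0x1 << 1 → word 0x02
len:1 = 0 → 0x0 << 2 → word 0x02
rsvd:3 = -3 → 0x5 << 3 → word 0x2a
err:1 = 0 → 0x0 << 6 → word 0x2a
tag:1 = 1 → 0x1 << 7 → word 0xaa
word = 0xaa → little-endian bytes:
  [0]=0xaa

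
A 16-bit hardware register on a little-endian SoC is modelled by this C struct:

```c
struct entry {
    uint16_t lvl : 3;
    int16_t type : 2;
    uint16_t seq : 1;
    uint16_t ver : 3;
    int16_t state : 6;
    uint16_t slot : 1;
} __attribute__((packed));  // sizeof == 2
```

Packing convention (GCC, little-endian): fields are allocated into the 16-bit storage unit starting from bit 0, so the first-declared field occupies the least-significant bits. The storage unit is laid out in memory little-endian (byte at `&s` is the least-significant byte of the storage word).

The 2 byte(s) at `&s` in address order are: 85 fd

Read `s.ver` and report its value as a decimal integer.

[0]=0x85 [1]=0xfd (little-endian) → word 0xfd85
lvl [0+:3] = (word>>0) & 0x7 = 5
type [3+:2] = (word>>3) & 0x3 = 0
seq [5+:1] = (word>>5) & 0x1 = 0
ver [6+:3] = (word>>6) & 0x7 = 6  ←
state [9+:6] = (word>>9) & 0x3f = 62
slot [15+:1] = (word>>15) & 0x1 = 1

6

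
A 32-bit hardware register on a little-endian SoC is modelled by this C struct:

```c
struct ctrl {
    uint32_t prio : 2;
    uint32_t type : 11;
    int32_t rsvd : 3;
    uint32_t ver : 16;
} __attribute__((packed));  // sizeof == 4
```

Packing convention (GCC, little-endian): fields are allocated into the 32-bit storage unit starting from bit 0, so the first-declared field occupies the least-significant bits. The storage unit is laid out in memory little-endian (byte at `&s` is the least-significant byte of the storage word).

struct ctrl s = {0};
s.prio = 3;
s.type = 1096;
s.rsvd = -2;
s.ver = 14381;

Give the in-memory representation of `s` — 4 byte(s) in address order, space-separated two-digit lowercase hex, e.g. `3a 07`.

23 d1 2d 38

prio:2 = 3 → 0x3 << 0 → word 0x00000003
type:11 = 1096 → 0x448 << 2 → word 0x00001123
rsvd:3 = -2 → 0x6 << 13 → word 0x0000d123
ver:16 = 14381 → 0x382d << 16 → word 0x382dd123
word = 0x382dd123 → little-endian bytes:
  [0]=0x23  [1]=0xd1  [2]=0x2d  [3]=0x38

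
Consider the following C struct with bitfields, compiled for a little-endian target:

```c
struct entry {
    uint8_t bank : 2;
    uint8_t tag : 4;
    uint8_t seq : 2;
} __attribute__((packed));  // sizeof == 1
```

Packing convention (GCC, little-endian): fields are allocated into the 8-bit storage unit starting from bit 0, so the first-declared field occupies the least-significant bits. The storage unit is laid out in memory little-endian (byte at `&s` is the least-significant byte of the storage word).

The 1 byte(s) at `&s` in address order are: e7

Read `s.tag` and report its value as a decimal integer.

9

[0]=0xe7 (little-endian) → word 0xe7
bank [0+:2] = (word>>0) & 0x3 = 3
tag [2+:4] = (word>>2) & 0xf = 9  ←
seq [6+:2] = (word>>6) & 0x3 = 3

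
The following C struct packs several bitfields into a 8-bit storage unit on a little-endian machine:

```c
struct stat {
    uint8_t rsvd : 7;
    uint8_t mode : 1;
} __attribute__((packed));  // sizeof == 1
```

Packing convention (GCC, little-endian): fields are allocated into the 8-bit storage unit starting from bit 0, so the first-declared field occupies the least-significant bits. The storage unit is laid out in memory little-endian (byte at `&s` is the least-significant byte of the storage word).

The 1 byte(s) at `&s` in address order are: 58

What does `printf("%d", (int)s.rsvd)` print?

[0]=0x58 (little-endian) → word 0x58
rsvd [0+:7] = (word>>0) & 0x7f = 88  ←
mode [7+:1] = (word>>7) & 0x1 = 0

88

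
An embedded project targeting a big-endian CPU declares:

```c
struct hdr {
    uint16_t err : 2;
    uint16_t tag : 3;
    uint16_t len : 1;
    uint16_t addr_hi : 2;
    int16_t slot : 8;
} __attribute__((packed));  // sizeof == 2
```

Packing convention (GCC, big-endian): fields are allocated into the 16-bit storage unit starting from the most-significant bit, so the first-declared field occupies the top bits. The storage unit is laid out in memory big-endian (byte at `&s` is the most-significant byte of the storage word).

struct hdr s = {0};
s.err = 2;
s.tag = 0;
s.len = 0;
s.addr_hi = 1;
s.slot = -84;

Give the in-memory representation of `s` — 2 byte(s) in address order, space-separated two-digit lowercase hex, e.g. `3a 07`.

81 ac

err (2b) val=2 bits=0x2 at bit 14: 0x8000
tag (3b) val=0 bits=0x0 at bit 11: 0x8000
len (1b) val=0 bits=0x0 at bit 10: 0x8000
addr_hi (2b) val=1 bits=0x1 at bit 8: 0x8100
slot (8b) val=-84 bits=0xac at bit 0: 0x81ac
word = 0x81ac → big-endian bytes:
  [0]=0x81  [1]=0xac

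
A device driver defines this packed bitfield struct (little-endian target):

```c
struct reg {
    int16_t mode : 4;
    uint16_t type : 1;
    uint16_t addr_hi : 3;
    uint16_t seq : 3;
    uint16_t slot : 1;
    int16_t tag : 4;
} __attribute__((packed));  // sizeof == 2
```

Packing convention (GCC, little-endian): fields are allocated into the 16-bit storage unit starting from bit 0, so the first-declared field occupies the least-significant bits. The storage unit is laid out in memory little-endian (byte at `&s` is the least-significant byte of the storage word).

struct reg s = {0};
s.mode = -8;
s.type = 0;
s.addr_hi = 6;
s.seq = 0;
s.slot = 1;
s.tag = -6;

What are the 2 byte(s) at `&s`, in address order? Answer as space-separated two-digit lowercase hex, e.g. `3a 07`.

c8 a8

[0+:4] mode=-8 & 0xf = 0x8; word=0x0008
[4+:1] type=0 & 0x1 = 0x0; word=0x0008
[5+:3] addr_hi=6 & 0x7 = 0x6; word=0x00c8
[8+:3] seq=0 & 0x7 = 0x0; word=0x00c8
[11+:1] slot=1 & 0x1 = 0x1; word=0x08c8
[12+:4] tag=-6 & 0xf = 0xa; word=0xa8c8
word = 0xa8c8 → little-endian bytes:
  [0]=0xc8  [1]=0xa8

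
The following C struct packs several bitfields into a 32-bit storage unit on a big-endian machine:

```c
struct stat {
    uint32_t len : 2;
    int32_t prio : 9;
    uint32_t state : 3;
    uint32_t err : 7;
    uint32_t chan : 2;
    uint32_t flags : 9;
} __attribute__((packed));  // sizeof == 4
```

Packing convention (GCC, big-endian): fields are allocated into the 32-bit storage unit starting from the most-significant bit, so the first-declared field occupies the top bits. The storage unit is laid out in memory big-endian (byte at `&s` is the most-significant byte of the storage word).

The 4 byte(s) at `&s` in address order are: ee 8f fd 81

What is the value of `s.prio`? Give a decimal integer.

[0]=0xee [1]=0x8f [2]=0xfd [3]=0x81 (big-endian) → word 0xee8ffd81
len:2 @ bit 30 → (0xee8ffd81>>30)&0x3 = 0x3
prio:9 @ bit 21 → (0xee8ffd81>>21)&0x1ff = 0x174  ←
state:3 @ bit 18 → (0xee8ffd81>>18)&0x7 = 0x3
err:7 @ bit 11 → (0xee8ffd81>>11)&0x7f = 0x7f
chan:2 @ bit 9 → (0xee8ffd81>>9)&0x3 = 0x2
flags:9 @ bit 0 → (0xee8ffd81>>0)&0x1ff = 0x181
prio signed 9b, MSB=1: 372 - 512 = -140

-140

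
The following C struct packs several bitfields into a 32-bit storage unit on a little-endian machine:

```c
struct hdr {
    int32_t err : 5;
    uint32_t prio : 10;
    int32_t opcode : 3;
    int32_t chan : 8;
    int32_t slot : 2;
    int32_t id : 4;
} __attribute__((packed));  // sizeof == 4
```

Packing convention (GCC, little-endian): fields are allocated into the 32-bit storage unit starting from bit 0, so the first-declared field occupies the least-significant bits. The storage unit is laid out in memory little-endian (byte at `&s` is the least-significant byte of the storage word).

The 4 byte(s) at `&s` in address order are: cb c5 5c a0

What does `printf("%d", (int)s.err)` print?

11

[0]=0xcb [1]=0xc5 [2]=0x5c [3]=0xa0 (little-endian) → word 0xa05cc5cb
err [0+:5] = (word>>0) & 0x1f = 11  ←
prio [5+:10] = (word>>5) & 0x3ff = 558
opcode [15+:3] = (word>>15) & 0x7 = 1
chan [18+:8] = (word>>18) & 0xff = 23
slot [26+:2] = (word>>26) & 0x3 = 0
id [28+:4] = (word>>28) & 0xf = 10
err signed 5b, MSB=0: value = 11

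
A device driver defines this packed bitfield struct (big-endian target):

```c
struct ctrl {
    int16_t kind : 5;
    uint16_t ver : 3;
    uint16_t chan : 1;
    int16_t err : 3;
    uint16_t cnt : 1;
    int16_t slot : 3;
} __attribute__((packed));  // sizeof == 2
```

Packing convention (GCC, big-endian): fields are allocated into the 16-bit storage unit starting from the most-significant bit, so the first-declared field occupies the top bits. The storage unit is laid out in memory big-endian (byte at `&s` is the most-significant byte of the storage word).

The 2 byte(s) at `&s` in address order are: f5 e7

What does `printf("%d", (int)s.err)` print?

[0]=0xf5 [1]=0xe7 (big-endian) → word 0xf5e7
kind [11+:5] = (word>>11) & 0x1f = 30
ver [8+:3] = (word>>8) & 0x7 = 5
chan [7+:1] = (word>>7) & 0x1 = 1
err [4+:3] = (word>>4) & 0x7 = 6  ←
cnt [3+:1] = (word>>3) & 0x1 = 0
slot [0+:3] = (word>>0) & 0x7 = 7
err signed 3b, MSB=1: 6 - 8 = -2

-2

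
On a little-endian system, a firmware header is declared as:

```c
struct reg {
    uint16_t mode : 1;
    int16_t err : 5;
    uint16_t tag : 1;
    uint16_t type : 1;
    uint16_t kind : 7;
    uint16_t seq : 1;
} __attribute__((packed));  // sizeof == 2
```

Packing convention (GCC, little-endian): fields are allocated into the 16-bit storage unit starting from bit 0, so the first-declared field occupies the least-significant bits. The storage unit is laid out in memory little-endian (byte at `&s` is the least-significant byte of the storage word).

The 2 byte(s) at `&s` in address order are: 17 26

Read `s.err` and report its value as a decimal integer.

[0]=0x17 [1]=0x26 (little-endian) → word 0x2617
mode:1 @ bit 0 → (0x2617>>0)&0x1 = 0x1
err:5 @ bit 1 → (0x2617>>1)&0x1f = 0xb  ←
tag:1 @ bit 6 → (0x2617>>6)&0x1 = 0x0
type:1 @ bit 7 → (0x2617>>7)&0x1 = 0x0
kind:7 @ bit 8 → (0x2617>>8)&0x7f = 0x26
seq:1 @ bit 15 → (0x2617>>15)&0x1 = 0x0
err signed 5b, MSB=0: value = 11

11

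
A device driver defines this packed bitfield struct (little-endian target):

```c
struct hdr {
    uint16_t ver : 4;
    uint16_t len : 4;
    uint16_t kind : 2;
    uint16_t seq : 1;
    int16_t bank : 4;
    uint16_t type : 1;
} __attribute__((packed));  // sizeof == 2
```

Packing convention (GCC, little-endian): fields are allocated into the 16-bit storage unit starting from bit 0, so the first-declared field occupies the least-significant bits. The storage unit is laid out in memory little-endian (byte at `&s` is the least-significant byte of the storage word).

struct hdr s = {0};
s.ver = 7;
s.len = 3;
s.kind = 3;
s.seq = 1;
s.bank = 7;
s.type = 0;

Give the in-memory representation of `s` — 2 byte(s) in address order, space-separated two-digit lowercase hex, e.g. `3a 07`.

37 3f

ver (4b) val=7 bits=0x7 at bit 0: 0x0007
len (4b) val=3 bits=0x3 at bit 4: 0x0037
kind (2b) val=3 bits=0x3 at bit 8: 0x0337
seq (1b) val=1 bits=0x1 at bit 10: 0x0737
bank (4b) val=7 bits=0x7 at bit 11: 0x3f37
type (1b) val=0 bits=0x0 at bit 15: 0x3f37
word = 0x3f37 → little-endian bytes:
  [0]=0x37  [1]=0x3f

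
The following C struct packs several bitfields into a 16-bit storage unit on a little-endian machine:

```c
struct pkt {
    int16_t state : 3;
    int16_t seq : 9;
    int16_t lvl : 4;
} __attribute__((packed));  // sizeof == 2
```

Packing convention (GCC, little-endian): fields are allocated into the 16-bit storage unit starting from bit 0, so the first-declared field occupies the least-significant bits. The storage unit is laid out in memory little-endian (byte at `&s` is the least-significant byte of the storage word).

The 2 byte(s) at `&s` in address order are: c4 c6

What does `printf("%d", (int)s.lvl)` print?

[0]=0xc4 [1]=0xc6 (little-endian) → word 0xc6c4
state [0+:3] = (word>>0) & 0x7 = 4
seq [3+:9] = (word>>3) & 0x1ff = 216
lvl [12+:4] = (word>>12) & 0xf = 12  ←
lvl signed 4b, MSB=1: 12 - 16 = -4

-4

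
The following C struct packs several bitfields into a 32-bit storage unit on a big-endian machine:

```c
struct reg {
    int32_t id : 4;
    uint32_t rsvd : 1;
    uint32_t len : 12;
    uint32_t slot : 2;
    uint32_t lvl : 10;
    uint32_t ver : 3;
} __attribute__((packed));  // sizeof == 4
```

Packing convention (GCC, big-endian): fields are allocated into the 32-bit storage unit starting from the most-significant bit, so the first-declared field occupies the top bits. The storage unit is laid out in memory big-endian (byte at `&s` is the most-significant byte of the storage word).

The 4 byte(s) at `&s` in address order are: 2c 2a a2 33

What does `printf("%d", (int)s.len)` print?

[0]=0x2c [1]=0x2a [2]=0xa2 [3]=0x33 (big-endian) → word 0x2c2aa233
id:4 @ bit 28 → (0x2c2aa233>>28)&0xf = 0x2
rsvd:1 @ bit 27 → (0x2c2aa233>>27)&0x1 = 0x1
len:12 @ bit 15 → (0x2c2aa233>>15)&0xfff = 0x855  ←
slot:2 @ bit 13 → (0x2c2aa233>>13)&0x3 = 0x1
lvl:10 @ bit 3 → (0x2c2aa233>>3)&0x3ff = 0x46
ver:3 @ bit 0 → (0x2c2aa233>>0)&0x7 = 0x3

2133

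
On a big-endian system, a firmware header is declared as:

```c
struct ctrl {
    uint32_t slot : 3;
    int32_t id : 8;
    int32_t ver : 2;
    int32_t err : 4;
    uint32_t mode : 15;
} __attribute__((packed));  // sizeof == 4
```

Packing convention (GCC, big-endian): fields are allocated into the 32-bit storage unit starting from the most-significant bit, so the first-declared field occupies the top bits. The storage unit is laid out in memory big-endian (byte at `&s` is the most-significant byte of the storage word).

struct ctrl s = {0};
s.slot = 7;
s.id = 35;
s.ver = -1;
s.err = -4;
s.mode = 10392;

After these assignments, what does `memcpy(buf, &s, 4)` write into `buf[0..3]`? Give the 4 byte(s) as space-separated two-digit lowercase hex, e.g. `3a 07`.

e4 7e 28 98

slot (3b) val=7 bits=0x7 at bit 29: 0xe0000000
id (8b) val=35 bits=0x23 at bit 21: 0xe4600000
ver (2b) val=-1 bits=0x3 at bit 19: 0xe4780000
err (4b) val=-4 bits=0xc at bit 15: 0xe47e0000
mode (15b) val=10392 bits=0x2898 at bit 0: 0xe47e2898
word = 0xe47e2898 → big-endian bytes:
  [0]=0xe4  [1]=0x7e  [2]=0x28  [3]=0x98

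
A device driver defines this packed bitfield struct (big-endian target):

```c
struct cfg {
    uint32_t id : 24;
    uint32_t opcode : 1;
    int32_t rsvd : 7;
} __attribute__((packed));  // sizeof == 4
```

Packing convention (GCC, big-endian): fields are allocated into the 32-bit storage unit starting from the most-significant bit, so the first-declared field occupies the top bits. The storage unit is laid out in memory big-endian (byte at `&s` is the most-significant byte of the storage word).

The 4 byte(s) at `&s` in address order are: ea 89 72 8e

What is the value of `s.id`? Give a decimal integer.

[0]=0xea [1]=0x89 [2]=0x72 [3]=0x8e (big-endian) → word 0xea89728e
id:24 @ bit 8 → (0xea89728e>>8)&0xffffff = 0xea8972  ←
opcode:1 @ bit 7 → (0xea89728e>>7)&0x1 = 0x1
rsvd:7 @ bit 0 → (0xea89728e>>0)&0x7f = 0xe

15370610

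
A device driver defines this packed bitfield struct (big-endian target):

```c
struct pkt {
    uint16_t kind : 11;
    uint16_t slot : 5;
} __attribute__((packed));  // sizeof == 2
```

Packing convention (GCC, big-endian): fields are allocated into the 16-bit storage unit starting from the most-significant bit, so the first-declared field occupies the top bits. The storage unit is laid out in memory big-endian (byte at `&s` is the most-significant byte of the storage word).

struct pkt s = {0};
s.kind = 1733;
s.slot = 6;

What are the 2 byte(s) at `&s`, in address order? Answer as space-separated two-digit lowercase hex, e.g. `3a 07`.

d8 a6

kind:11 = 1733 → 0x6c5 << 5 → word 0xd8a0
slot:5 = 6 → 0x6 << 0 → word 0xd8a6
word = 0xd8a6 → big-endian bytes:
  [0]=0xd8  [1]=0xa6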